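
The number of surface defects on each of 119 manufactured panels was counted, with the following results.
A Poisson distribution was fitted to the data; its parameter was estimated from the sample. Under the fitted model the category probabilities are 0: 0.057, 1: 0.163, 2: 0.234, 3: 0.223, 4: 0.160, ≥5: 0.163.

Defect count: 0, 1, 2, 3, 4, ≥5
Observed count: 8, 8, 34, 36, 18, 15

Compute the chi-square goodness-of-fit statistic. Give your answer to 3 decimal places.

Expected counts E_i = n·p_i: 119×0.057 = 6.783, 119×0.163 = 19.397, 119×0.234 = 27.846, 119×0.223 = 26.537, 119×0.160 = 19.04, 119×0.163 = 19.397.
cat         O        E   (O−E)²/E
0           8    6.783     0.2184
1           8   19.397     6.6965
2          34   27.846     1.3600
3          36   26.537     3.3745
4          18    19.04     0.0568
≥5         15   19.397     0.9967
Sum = 12.703

12.703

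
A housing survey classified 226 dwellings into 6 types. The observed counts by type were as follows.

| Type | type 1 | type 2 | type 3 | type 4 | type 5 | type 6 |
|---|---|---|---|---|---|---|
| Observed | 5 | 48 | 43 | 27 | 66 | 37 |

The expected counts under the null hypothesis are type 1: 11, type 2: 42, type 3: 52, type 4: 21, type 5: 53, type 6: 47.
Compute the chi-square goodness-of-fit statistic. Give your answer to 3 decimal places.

cat         O        E   (O−E)²/E
type 1      5       11     3.2727
type 2     48       42     0.8571
type 3     43       52     1.5577
type 4     27       21     1.7143
type 5     66       53     3.1887
type 6     37       47     2.1277
Sum = 12.718

12.718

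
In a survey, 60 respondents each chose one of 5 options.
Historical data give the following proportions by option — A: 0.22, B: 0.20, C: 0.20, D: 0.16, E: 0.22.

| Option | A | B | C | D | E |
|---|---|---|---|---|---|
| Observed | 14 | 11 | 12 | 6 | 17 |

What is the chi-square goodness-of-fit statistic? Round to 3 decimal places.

2.576

Expected counts E_i = n·p_i: 60×0.22 = 13.2, 60×0.20 = 12, 60×0.20 = 12, 60×0.16 = 9.6, 60×0.22 = 13.2.
cat         O        E   (O−E)²/E
A          14     13.2     0.0485
B          11       12     0.0833
C          12       12     0.0000
D           6      9.6     1.3500
E          17     13.2     1.0939
Sum = 2.576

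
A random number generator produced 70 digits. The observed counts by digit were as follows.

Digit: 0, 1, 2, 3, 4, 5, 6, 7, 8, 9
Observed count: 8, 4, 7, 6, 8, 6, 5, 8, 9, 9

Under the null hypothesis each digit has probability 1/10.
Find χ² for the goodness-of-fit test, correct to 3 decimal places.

Expected count for each of the 10 categories: 70/10 = 7.
cat         O        E   (O−E)²/E
0           8        7     0.1429
1           4        7     1.2857
2           7        7     0.0000
3           6        7     0.1429
4           8        7     0.1429
5           6        7     0.1429
6           5        7     0.5714
7           8        7     0.1429
8           9        7     0.5714
9           9        7     0.5714
Sum = 3.714

3.714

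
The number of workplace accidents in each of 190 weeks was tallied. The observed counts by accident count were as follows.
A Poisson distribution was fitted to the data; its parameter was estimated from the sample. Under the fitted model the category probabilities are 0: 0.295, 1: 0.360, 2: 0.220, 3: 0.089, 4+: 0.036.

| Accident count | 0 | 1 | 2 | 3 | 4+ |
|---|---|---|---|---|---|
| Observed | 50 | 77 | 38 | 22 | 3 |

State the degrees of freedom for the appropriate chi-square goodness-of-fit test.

There are k = 5 categories and 1 parameter estimated from the data, so df = 5 − 1 − 1 = 3.

3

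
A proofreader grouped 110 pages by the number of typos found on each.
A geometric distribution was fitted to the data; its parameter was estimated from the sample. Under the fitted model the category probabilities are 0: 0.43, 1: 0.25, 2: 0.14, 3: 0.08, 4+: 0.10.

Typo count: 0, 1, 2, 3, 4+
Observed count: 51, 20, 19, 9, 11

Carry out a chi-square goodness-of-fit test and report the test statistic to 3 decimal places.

Expected counts E_i = n·p_i: 110×0.43 = 47.3, 110×0.25 = 27.5, 110×0.14 = 15.4, 110×0.08 = 8.8, 110×0.10 = 11.
χ² = (51−47.3)²/47.3 + (20−27.5)²/27.5 + (19−15.4)²/15.4 + (9−8.8)²/8.8 + (11−11)²/11
   = 0.2894 + 2.0455 + 0.8416 + 0.0045 + 0.0000
Sum = 3.181

3.181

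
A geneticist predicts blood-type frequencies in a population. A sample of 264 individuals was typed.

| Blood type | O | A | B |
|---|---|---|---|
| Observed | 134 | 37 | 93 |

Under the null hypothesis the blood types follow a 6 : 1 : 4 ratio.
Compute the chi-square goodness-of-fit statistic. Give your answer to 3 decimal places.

7.830

Ratio total = 11. Expected counts: 264×6/11 = 144, 264×1/11 = 24, 264×4/11 = 96.
χ² = (134−144)²/144 + (37−24)²/24 + (93−96)²/96
   = 0.6944 + 7.0417 + 0.0938
Sum = 7.830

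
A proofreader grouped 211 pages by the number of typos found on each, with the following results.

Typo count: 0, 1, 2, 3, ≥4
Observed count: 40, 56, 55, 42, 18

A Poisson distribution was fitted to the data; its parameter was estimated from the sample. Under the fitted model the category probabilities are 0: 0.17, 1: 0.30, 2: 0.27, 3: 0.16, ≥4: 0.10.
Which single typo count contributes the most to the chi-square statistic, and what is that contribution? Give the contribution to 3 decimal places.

3, 2.011

Expected counts E_i = n·p_i: 211×0.17 = 35.87, 211×0.30 = 63.3, 211×0.27 = 56.97, 211×0.16 = 33.76, 211×0.10 = 21.1.
0: (40 − 35.87)²/35.87 = 17.0569/35.87 = 0.4755
1: (56 − 63.3)²/63.3 = 53.29/63.3 = 0.8419
2: (55 − 56.97)²/56.97 = 3.8809/56.97 = 0.0681
3: (42 − 33.76)²/33.76 = 67.8976/33.76 = 2.0112
≥4: (18 − 21.1)²/21.1 = 9.61/21.1 = 0.4555
The largest term is for 3: 2.011.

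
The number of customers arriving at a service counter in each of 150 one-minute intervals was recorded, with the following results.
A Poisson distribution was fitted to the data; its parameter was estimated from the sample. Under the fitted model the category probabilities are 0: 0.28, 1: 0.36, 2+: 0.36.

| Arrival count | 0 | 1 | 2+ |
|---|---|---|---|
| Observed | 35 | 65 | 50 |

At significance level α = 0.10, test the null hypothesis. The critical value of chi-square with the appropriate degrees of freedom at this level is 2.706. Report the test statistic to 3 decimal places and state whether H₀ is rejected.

3.704; reject

Expected counts E_i = n·p_i: 150×0.28 = 42, 150×0.36 = 54, 150×0.36 = 54.
cat         O        E   (O−E)²/E
0          35       42     1.1667
1          65       54     2.2407
2+         50       54     0.2963
Sum = 3.704
df = 1. Since 3.704 > 2.706, we reject H₀.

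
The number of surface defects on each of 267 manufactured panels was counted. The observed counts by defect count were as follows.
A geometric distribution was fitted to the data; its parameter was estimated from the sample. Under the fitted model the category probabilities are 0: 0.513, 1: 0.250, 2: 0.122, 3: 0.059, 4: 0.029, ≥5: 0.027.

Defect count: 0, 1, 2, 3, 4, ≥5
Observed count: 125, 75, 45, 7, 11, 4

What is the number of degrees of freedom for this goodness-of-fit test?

4

There are k = 6 categories and 1 parameter estimated from the data, so df = 6 − 1 − 1 = 4.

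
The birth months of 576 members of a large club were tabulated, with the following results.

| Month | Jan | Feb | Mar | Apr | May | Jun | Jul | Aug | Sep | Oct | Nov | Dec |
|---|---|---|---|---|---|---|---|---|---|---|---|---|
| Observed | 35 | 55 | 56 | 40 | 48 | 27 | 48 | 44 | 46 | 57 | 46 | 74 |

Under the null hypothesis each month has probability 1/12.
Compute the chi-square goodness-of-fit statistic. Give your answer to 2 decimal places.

32.67

Expected count for each of the 12 categories: 576/12 = 48.
χ² = (35−48)²/48 + (55−48)²/48 + (56−48)²/48 + (40−48)²/48 + (48−48)²/48 + (27−48)²/48 + (48−48)²/48 + (44−48)²/48 + (46−48)²/48 + (57−48)²/48 + (46−48)²/48 + (74−48)²/48
   = 3.521 + 1.021 + 1.333 + 1.333 + 0.000 + 9.188 + 0.000 + 0.333 + 0.083 + 1.688 + 0.083 + 14.083
Sum = 32.67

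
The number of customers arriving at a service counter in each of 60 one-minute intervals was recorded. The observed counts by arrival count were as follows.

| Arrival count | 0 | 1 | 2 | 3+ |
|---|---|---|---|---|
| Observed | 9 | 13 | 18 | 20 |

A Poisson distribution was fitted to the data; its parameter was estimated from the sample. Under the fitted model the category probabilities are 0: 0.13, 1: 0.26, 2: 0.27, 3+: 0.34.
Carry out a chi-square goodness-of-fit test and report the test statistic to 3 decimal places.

0.826

Expected counts E_i = n·p_i: 60×0.13 = 7.8, 60×0.26 = 15.6, 60×0.27 = 16.2, 60×0.34 = 20.4.
cat         O        E   (O−E)²/E
0           9      7.8     0.1846
1          13     15.6     0.4333
2          18     16.2     0.2000
3+         20     20.4     0.0078
Sum = 0.826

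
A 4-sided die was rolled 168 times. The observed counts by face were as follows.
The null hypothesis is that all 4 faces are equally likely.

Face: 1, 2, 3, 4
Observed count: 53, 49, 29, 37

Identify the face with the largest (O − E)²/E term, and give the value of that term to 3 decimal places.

3, 4.024

Expected count for each of the 4 categories: 168/4 = 42.
cat         O        E   (O−E)²/E
1          53       42     2.8810
2          49       42     1.1667
3          29       42     4.0238
4          37       42     0.5952
The largest term is for 3: 4.024.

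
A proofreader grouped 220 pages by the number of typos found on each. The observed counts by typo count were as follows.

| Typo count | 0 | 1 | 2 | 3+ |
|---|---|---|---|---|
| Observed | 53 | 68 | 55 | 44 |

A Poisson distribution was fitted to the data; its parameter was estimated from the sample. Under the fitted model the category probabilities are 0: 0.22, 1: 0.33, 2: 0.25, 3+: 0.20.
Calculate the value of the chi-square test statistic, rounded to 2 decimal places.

Expected counts E_i = n·p_i: 220×0.22 = 48.4, 220×0.33 = 72.6, 220×0.25 = 55, 220×0.20 = 44.
χ² = (53−48.4)²/48.4 + (68−72.6)²/72.6 + (55−55)²/55 + (44−44)²/44
   = 0.437 + 0.291 + 0.000 + 0.000
Sum = 0.73

0.73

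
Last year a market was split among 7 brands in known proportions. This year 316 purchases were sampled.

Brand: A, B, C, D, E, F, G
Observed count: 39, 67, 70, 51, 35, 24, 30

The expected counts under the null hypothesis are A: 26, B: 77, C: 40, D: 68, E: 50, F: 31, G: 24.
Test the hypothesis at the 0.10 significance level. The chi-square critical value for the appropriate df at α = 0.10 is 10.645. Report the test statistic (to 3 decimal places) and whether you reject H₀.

42.129; reject

cat         O        E   (O−E)²/E
A          39       26     6.5000
B          67       77     1.2987
C          70       40    22.5000
D          51       68     4.2500
E          35       50     4.5000
F          24       31     1.5806
G          30       24     1.5000
Sum = 42.129
df = 6. Since 42.129 > 10.645, we reject H₀.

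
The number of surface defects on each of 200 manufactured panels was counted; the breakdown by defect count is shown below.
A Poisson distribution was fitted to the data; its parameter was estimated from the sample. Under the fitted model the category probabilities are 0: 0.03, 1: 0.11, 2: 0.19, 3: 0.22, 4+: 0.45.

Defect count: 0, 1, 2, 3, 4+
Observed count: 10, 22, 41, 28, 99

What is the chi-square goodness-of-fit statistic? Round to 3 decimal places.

9.622

Expected counts E_i = n·p_i: 200×0.03 = 6, 200×0.11 = 22, 200×0.19 = 38, 200×0.22 = 44, 200×0.45 = 90.
cat         O        E   (O−E)²/E
0          10        6     2.6667
1          22       22     0.0000
2          41       38     0.2368
3          28       44     5.8182
4+         99       90     0.9000
Sum = 9.622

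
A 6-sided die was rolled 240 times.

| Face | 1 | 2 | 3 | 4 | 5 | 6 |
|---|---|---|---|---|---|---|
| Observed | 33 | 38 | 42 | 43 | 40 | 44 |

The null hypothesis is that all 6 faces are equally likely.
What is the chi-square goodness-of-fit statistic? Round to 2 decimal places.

Expected count for each of the 6 categories: 240/6 = 40.
1: (33 − 40)²/40 = 49/40 = 1.225
2: (38 − 40)²/40 = 4/40 = 0.100
3: (42 − 40)²/40 = 4/40 = 0.100
4: (43 − 40)²/40 = 9/40 = 0.225
5: (40 − 40)²/40 = 0/40 = 0.000
6: (44 − 40)²/40 = 16/40 = 0.400
Sum = 2.05

2.05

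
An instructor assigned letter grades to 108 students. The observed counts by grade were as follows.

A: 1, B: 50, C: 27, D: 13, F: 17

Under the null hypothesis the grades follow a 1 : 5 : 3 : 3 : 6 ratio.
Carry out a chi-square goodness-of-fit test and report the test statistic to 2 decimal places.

33.42

Ratio total = 18. Expected counts: 108×1/18 = 6, 108×5/18 = 30, 108×3/18 = 18, 108×3/18 = 18, 108×6/18 = 36.
χ² = (1−6)²/6 + (50−30)²/30 + (27−18)²/18 + (13−18)²/18 + (17−36)²/36
   = 4.167 + 13.333 + 4.500 + 1.389 + 10.028
Sum = 33.42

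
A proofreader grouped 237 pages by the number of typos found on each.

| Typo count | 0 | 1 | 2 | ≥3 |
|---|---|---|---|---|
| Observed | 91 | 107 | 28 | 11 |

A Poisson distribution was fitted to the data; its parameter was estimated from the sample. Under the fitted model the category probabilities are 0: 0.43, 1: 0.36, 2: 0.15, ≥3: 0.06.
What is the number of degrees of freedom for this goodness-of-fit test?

2

There are k = 4 categories and 1 parameter estimated from the data, so df = 4 − 1 − 1 = 2.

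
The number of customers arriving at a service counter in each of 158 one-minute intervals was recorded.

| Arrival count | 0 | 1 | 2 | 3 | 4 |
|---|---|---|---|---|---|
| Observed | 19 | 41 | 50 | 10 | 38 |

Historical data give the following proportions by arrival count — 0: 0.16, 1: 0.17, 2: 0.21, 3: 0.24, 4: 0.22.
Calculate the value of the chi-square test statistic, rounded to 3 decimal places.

38.390

Expected counts E_i = n·p_i: 158×0.16 = 25.28, 158×0.17 = 26.86, 158×0.21 = 33.18, 158×0.24 = 37.92, 158×0.22 = 34.76.
cat         O        E   (O−E)²/E
0          19    25.28     1.5601
1          41    26.86     7.4438
2          50    33.18     8.5266
3          10    37.92    20.5571
4          38    34.76     0.3020
Sum = 38.390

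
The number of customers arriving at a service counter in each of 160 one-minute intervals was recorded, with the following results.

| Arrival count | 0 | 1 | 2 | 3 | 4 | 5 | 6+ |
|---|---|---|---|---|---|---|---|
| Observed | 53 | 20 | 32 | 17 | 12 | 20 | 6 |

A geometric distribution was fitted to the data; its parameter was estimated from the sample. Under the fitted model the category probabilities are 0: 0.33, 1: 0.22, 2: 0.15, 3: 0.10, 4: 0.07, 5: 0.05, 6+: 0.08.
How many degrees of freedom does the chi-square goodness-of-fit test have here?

There are k = 7 categories and 1 parameter estimated from the data, so df = 7 − 1 − 1 = 5.

5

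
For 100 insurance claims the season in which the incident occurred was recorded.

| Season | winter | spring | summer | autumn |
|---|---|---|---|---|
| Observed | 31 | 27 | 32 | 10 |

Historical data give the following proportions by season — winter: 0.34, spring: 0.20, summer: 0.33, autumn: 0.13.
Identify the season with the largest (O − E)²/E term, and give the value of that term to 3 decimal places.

spring, 2.450

Expected counts E_i = n·p_i: 100×0.34 = 34, 100×0.20 = 20, 100×0.33 = 33, 100×0.13 = 13.
χ² = (31−34)²/34 + (27−20)²/20 + (32−33)²/33 + (10−13)²/13
   = 0.2647 + 2.4500 + 0.0303 + 0.6923
The largest term is for spring: 2.450.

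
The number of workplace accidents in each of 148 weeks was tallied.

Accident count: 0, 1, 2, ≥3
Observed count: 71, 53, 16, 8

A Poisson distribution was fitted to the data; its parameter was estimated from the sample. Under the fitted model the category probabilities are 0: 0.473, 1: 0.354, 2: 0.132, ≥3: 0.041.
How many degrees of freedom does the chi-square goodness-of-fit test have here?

There are k = 4 categories and 1 parameter estimated from the data, so df = 4 − 1 − 1 = 2.

2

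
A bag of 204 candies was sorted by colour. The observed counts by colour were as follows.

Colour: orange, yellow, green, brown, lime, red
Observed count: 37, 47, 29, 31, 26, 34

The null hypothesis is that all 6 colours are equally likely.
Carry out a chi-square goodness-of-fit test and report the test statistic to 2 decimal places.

Under H₀ each category has probability 1/6, so each expected count is 204/6 = 34.
χ² = (37−34)²/34 + (47−34)²/34 + (29−34)²/34 + (31−34)²/34 + (26−34)²/34 + (34−34)²/34
   = 0.265 + 4.971 + 0.735 + 0.265 + 1.882 + 0.000
Sum = 8.12

8.12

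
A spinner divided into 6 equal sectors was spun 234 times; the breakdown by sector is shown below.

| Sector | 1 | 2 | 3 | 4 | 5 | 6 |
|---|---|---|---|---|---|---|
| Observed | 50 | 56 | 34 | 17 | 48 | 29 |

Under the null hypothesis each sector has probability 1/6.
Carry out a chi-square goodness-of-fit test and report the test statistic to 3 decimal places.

Expected count for each of the 6 categories: 234/6 = 39.
1: (50 − 39)²/39 = 121/39 = 3.1026
2: (56 − 39)²/39 = 289/39 = 7.4103
3: (34 − 39)²/39 = 25/39 = 0.6410
4: (17 − 39)²/39 = 484/39 = 12.4103
5: (48 − 39)²/39 = 81/39 = 2.0769
6: (29 − 39)²/39 = 100/39 = 2.5641
Sum = 28.205

28.205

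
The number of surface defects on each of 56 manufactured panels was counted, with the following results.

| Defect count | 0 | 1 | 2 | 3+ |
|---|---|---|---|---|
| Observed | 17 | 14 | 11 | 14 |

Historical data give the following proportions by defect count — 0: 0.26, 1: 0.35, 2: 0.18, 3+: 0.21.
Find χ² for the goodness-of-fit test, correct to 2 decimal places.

2.52

Expected counts E_i = n·p_i: 56×0.26 = 14.56, 56×0.35 = 19.6, 56×0.18 = 10.08, 56×0.21 = 11.76.
χ² = (17−14.56)²/14.56 + (14−19.6)²/19.6 + (11−10.08)²/10.08 + (14−11.76)²/11.76
   = 0.409 + 1.600 + 0.084 + 0.427
Sum = 2.52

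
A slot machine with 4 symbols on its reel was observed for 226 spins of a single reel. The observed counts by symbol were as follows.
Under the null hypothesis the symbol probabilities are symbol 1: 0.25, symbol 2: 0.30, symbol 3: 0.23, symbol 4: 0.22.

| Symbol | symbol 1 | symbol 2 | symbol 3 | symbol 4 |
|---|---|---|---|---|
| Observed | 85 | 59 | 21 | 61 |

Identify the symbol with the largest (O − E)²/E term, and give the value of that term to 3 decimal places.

Expected counts E_i = n·p_i: 226×0.25 = 56.5, 226×0.30 = 67.8, 226×0.23 = 51.98, 226×0.22 = 49.72.
symbol 1: (85 − 56.5)²/56.5 = 812.25/56.5 = 14.3761
symbol 2: (59 − 67.8)²/67.8 = 77.44/67.8 = 1.1422
symbol 3: (21 − 51.98)²/51.98 = 959.7604/51.98 = 18.4640
symbol 4: (61 − 49.72)²/49.72 = 127.2384/49.72 = 2.5591
The largest term is for symbol 3: 18.464.

symbol 3, 18.464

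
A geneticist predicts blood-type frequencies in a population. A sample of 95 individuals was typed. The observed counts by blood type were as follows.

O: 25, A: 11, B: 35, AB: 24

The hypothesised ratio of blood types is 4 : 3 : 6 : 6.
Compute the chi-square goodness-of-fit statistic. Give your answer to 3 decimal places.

4.350

Ratio total = 19. Expected counts: 95×4/19 = 20, 95×3/19 = 15, 95×6/19 = 30, 95×6/19 = 30.
cat         O        E   (O−E)²/E
O          25       20     1.2500
A          11       15     1.0667
B          35       30     0.8333
AB         24       30     1.2000
Sum = 4.350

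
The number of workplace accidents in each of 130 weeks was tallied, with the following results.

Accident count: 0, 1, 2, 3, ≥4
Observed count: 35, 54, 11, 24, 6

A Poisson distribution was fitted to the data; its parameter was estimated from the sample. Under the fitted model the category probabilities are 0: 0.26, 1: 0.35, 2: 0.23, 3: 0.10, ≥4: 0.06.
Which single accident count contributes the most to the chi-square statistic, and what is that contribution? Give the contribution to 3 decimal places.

Expected counts E_i = n·p_i: 130×0.26 = 33.8, 130×0.35 = 45.5, 130×0.23 = 29.9, 130×0.10 = 13, 130×0.06 = 7.8.
cat         O        E   (O−E)²/E
0          35     33.8     0.0426
1          54     45.5     1.5879
2          11     29.9    11.9468
3          24       13     9.3077
≥4          6      7.8     0.4154
The largest term is for 2: 11.947.

2, 11.947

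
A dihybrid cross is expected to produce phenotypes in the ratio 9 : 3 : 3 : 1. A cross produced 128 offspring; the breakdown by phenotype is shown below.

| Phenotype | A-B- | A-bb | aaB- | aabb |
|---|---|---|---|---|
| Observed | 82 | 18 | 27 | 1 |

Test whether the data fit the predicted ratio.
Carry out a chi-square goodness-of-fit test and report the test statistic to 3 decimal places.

9.389

Ratio total = 16. Expected counts: 128×9/16 = 72, 128×3/16 = 24, 128×3/16 = 24, 128×1/16 = 8.
χ² = (82−72)²/72 + (18−24)²/24 + (27−24)²/24 + (1−8)²/8
   = 1.3889 + 1.5000 + 0.3750 + 6.1250
Sum = 9.389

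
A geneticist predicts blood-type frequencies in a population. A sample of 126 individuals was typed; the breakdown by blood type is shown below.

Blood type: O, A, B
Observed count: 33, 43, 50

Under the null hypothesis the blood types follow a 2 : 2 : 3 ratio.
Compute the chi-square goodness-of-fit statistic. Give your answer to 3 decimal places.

1.907

Ratio total = 7. Expected counts: 126×2/7 = 36, 126×2/7 = 36, 126×3/7 = 54.
cat         O        E   (O−E)²/E
O          33       36     0.2500
A          43       36     1.3611
B          50       54     0.2963
Sum = 1.907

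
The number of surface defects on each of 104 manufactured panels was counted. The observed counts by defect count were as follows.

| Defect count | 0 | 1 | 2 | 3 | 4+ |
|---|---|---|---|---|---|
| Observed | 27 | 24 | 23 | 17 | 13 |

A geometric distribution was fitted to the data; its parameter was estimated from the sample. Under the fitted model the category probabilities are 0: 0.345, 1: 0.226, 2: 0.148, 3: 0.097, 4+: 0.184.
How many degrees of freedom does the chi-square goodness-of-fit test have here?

3

There are k = 5 categories and 1 parameter estimated from the data, so df = 5 − 1 − 1 = 3.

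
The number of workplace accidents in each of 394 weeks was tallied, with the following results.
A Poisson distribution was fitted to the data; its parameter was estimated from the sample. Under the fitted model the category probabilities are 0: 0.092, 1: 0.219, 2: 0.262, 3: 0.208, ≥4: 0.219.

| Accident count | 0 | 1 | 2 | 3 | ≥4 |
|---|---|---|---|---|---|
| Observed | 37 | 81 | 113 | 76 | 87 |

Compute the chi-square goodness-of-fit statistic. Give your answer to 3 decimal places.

1.703

Expected counts E_i = n·p_i: 394×0.092 = 36.248, 394×0.219 = 86.286, 394×0.262 = 103.228, 394×0.208 = 81.952, 394×0.219 = 86.286.
cat         O        E   (O−E)²/E
0          37   36.248     0.0156
1          81   86.286     0.3238
2         113  103.228     0.9251
3          76   81.952     0.4323
≥4         87   86.286     0.0059
Sum = 1.703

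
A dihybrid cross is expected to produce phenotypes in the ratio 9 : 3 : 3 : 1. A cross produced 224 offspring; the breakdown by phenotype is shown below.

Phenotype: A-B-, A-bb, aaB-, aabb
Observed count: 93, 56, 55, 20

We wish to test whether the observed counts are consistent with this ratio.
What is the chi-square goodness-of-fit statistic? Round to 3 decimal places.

Ratio total = 16. Expected counts: 224×9/16 = 126, 224×3/16 = 42, 224×3/16 = 42, 224×1/16 = 14.
χ² = (93−126)²/126 + (56−42)²/42 + (55−42)²/42 + (20−14)²/14
   = 8.6429 + 4.6667 + 4.0238 + 2.5714
Sum = 19.905

19.905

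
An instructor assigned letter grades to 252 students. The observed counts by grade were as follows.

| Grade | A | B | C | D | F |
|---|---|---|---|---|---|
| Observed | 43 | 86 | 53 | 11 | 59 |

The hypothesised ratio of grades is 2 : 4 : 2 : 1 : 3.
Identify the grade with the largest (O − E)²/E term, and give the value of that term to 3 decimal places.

Ratio total = 12. Expected counts: 252×2/12 = 42, 252×4/12 = 84, 252×2/12 = 42, 252×1/12 = 21, 252×3/12 = 63.
χ² = (43−42)²/42 + (86−84)²/84 + (53−42)²/42 + (11−21)²/21 + (59−63)²/63
   = 0.0238 + 0.0476 + 2.8810 + 4.7619 + 0.2540
The largest term is for D: 4.762.

D, 4.762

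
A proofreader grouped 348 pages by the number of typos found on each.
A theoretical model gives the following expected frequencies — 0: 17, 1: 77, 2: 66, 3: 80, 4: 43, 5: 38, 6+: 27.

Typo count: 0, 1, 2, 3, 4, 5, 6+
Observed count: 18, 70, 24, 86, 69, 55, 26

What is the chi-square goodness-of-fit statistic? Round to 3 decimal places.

χ² = (18−17)²/17 + (70−77)²/77 + (24−66)²/66 + (86−80)²/80 + (69−43)²/43 + (55−38)²/38 + (26−27)²/27
   = 0.0588 + 0.6364 + 26.7273 + 0.4500 + 15.7209 + 7.6053 + 0.0370
Sum = 51.236

51.236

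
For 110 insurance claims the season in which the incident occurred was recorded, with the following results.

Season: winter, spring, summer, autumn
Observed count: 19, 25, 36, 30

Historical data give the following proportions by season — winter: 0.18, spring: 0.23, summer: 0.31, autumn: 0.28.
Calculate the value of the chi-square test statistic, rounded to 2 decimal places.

Expected counts E_i = n·p_i: 110×0.18 = 19.8, 110×0.23 = 25.3, 110×0.31 = 34.1, 110×0.28 = 30.8.
winter: (19 − 19.8)²/19.8 = 0.64/19.8 = 0.032
spring: (25 − 25.3)²/25.3 = 0.09/25.3 = 0.004
summer: (36 − 34.1)²/34.1 = 3.61/34.1 = 0.106
autumn: (30 − 30.8)²/30.8 = 0.64/30.8 = 0.021
Sum = 0.16

0.16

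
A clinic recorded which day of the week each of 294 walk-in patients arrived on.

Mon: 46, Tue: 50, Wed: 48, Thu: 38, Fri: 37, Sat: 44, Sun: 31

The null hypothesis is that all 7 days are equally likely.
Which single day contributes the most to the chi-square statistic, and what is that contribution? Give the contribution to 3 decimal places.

Under H₀ each category has probability 1/7, so each expected count is 294/7 = 42.
Mon: (46 − 42)²/42 = 16/42 = 0.3810
Tue: (50 − 42)²/42 = 64/42 = 1.5238
Wed: (48 − 42)²/42 = 36/42 = 0.8571
Thu: (38 − 42)²/42 = 16/42 = 0.3810
Fri: (37 − 42)²/42 = 25/42 = 0.5952
Sat: (44 − 42)²/42 = 4/42 = 0.0952
Sun: (31 − 42)²/42 = 121/42 = 2.8810
The largest term is for Sun: 2.881.

Sun, 2.881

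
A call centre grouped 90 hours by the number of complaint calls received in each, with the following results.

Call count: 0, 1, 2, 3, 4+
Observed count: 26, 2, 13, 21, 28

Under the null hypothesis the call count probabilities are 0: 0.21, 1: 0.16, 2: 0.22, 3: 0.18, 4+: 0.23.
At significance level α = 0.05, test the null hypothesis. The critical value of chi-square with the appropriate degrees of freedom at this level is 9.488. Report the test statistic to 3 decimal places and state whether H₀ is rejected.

19.677; reject

Expected counts E_i = n·p_i: 90×0.21 = 18.9, 90×0.16 = 14.4, 90×0.22 = 19.8, 90×0.18 = 16.2, 90×0.23 = 20.7.
cat         O        E   (O−E)²/E
0          26     18.9     2.6672
1           2     14.4    10.6778
2          13     19.8     2.3354
3          21     16.2     1.4222
4+         28     20.7     2.5744
Sum = 19.677
df = 4. Since 19.677 > 9.488, we reject H₀.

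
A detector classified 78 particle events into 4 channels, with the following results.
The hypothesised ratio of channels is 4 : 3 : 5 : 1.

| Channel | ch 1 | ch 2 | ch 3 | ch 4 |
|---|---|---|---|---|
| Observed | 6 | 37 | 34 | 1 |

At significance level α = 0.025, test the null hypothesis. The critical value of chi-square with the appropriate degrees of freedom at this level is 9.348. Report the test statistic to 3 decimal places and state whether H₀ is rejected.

Ratio total = 13. Expected counts: 78×4/13 = 24, 78×3/13 = 18, 78×5/13 = 30, 78×1/13 = 6.
χ² = (6−24)²/24 + (37−18)²/18 + (34−30)²/30 + (1−6)²/6
   = 13.5000 + 20.0556 + 0.5333 + 4.1667
Sum = 38.256
df = 3. Since 38.256 > 9.348, we reject H₀.

38.256; reject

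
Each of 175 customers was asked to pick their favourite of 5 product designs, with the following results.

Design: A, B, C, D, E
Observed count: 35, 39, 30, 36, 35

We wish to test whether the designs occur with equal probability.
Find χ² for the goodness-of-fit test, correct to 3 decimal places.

1.200

Expected count for each of the 5 categories: 175/5 = 35.
cat         O        E   (O−E)²/E
A          35       35     0.0000
B          39       35     0.4571
C          30       35     0.7143
D          36       35     0.0286
E          35       35     0.0000
Sum = 1.200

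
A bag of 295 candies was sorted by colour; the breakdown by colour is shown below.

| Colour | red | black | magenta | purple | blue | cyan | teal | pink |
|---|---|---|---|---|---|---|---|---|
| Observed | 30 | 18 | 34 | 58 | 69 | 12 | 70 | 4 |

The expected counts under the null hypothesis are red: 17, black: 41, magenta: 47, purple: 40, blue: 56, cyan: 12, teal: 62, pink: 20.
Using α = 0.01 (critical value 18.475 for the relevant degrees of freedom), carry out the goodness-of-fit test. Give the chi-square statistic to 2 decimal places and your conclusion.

51.39; reject

red: (30 − 17)²/17 = 169/17 = 9.941
black: (18 − 41)²/41 = 529/41 = 12.902
magenta: (34 − 47)²/47 = 169/47 = 3.596
purple: (58 − 40)²/40 = 324/40 = 8.100
blue: (69 − 56)²/56 = 169/56 = 3.018
cyan: (12 − 12)²/12 = 0/12 = 0.000
teal: (70 − 62)²/62 = 64/62 = 1.032
pink: (4 − 20)²/20 = 256/20 = 12.800
Sum = 51.39
df = 7. Since 51.39 > 18.475, we reject H₀.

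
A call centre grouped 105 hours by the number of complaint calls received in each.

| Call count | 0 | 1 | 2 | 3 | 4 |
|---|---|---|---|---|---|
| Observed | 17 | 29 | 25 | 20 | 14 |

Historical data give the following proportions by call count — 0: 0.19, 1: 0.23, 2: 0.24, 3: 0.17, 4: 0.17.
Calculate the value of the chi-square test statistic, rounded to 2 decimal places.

2.50

Expected counts E_i = n·p_i: 105×0.19 = 19.95, 105×0.23 = 24.15, 105×0.24 = 25.2, 105×0.17 = 17.85, 105×0.17 = 17.85.
0: (17 − 19.95)²/19.95 = 8.7025/19.95 = 0.436
1: (29 − 24.15)²/24.15 = 23.5225/24.15 = 0.974
2: (25 − 25.2)²/25.2 = 0.04/25.2 = 0.002
3: (20 − 17.85)²/17.85 = 4.6225/17.85 = 0.259
4: (14 − 17.85)²/17.85 = 14.8225/17.85 = 0.830
Sum = 2.50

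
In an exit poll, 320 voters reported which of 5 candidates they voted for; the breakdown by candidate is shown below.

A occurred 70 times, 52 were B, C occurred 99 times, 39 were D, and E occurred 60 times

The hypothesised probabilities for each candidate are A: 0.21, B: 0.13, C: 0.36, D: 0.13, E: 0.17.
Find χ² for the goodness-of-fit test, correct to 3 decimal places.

Expected counts E_i = n·p_i: 320×0.21 = 67.2, 320×0.13 = 41.6, 320×0.36 = 115.2, 320×0.13 = 41.6, 320×0.17 = 54.4.
A: (70 − 67.2)²/67.2 = 7.84/67.2 = 0.1167
B: (52 − 41.6)²/41.6 = 108.16/41.6 = 2.6000
C: (99 − 115.2)²/115.2 = 262.44/115.2 = 2.2781
D: (39 − 41.6)²/41.6 = 6.76/41.6 = 0.1625
E: (60 − 54.4)²/54.4 = 31.36/54.4 = 0.5765
Sum = 5.734

5.734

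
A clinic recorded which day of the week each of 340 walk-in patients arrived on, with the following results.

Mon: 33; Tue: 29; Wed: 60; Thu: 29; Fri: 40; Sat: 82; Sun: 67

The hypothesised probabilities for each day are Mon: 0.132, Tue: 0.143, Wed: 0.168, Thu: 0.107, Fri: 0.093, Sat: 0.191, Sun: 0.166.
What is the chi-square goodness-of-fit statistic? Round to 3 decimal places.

21.383

Expected counts E_i = n·p_i: 340×0.132 = 44.88, 340×0.143 = 48.62, 340×0.168 = 57.12, 340×0.107 = 36.38, 340×0.093 = 31.62, 340×0.191 = 64.94, 340×0.166 = 56.44.
χ² = (33−44.88)²/44.88 + (29−48.62)²/48.62 + (60−57.12)²/57.12 + (29−36.38)²/36.38 + (40−31.62)²/31.62 + (82−64.94)²/64.94 + (67−56.44)²/56.44
   = 3.1447 + 7.9174 + 0.1452 + 1.4971 + 2.2209 + 4.4817 + 1.9758
Sum = 21.383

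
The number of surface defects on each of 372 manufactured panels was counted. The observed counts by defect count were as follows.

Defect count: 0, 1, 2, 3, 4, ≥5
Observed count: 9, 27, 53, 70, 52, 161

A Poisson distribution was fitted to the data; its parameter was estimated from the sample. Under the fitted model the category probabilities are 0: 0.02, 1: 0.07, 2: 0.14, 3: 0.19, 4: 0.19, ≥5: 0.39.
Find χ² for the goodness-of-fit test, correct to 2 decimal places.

Expected counts E_i = n·p_i: 372×0.02 = 7.44, 372×0.07 = 26.04, 372×0.14 = 52.08, 372×0.19 = 70.68, 372×0.19 = 70.68, 372×0.39 = 145.08.
χ² = (9−7.44)²/7.44 + (27−26.04)²/26.04 + (53−52.08)²/52.08 + (70−70.68)²/70.68 + (52−70.68)²/70.68 + (161−145.08)²/145.08
   = 0.327 + 0.035 + 0.016 + 0.007 + 4.937 + 1.747
Sum = 7.07

7.07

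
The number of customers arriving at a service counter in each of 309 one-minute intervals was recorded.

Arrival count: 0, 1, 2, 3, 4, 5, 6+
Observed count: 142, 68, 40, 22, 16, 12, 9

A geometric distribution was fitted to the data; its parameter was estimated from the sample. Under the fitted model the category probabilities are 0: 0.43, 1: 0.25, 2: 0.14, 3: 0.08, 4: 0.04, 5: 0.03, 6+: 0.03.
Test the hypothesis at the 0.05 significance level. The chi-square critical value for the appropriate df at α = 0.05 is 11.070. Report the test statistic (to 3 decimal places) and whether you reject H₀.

4.164; do not reject

Expected counts E_i = n·p_i: 309×0.43 = 132.87, 309×0.25 = 77.25, 309×0.14 = 43.26, 309×0.08 = 24.72, 309×0.04 = 12.36, 309×0.03 = 9.27, 309×0.03 = 9.27.
cat         O        E   (O−E)²/E
0         142   132.87     0.6274
1          68    77.25     1.1076
2          40    43.26     0.2457
3          22    24.72     0.2993
4          16    12.36     1.0720
5          12     9.27     0.8040
6+          9     9.27     0.0079
Sum = 4.164
df = 5. Since 4.164 < 11.070, we do not reject H₀.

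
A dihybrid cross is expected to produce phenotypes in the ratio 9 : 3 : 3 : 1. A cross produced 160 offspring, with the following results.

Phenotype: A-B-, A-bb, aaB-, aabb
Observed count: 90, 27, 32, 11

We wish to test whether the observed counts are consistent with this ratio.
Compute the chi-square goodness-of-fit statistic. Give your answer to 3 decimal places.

Ratio total = 16. Expected counts: 160×9/16 = 90, 160×3/16 = 30, 160×3/16 = 30, 160×1/16 = 10.
χ² = (90−90)²/90 + (27−30)²/30 + (32−30)²/30 + (11−10)²/10
   = 0.0000 + 0.3000 + 0.1333 + 0.1000
Sum = 0.533

0.533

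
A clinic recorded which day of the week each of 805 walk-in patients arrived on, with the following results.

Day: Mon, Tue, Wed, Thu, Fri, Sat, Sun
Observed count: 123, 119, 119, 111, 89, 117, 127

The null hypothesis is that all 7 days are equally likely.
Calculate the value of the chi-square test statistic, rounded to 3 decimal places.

8.139

Expected count for each of the 7 categories: 805/7 = 115.
χ² = (123−115)²/115 + (119−115)²/115 + (119−115)²/115 + (111−115)²/115 + (89−115)²/115 + (117−115)²/115 + (127−115)²/115
   = 0.5565 + 0.1391 + 0.1391 + 0.1391 + 5.8783 + 0.0348 + 1.2522
Sum = 8.139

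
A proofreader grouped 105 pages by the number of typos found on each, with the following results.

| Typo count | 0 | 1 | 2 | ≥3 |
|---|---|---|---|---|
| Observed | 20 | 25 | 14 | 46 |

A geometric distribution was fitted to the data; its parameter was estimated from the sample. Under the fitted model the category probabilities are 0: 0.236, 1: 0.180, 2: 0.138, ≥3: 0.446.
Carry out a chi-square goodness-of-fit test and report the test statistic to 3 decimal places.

2.922

Expected counts E_i = n·p_i: 105×0.236 = 24.78, 105×0.180 = 18.9, 105×0.138 = 14.49, 105×0.446 = 46.83.
χ² = (20−24.78)²/24.78 + (25−18.9)²/18.9 + (14−14.49)²/14.49 + (46−46.83)²/46.83
   = 0.9221 + 1.9688 + 0.0166 + 0.0147
Sum = 2.922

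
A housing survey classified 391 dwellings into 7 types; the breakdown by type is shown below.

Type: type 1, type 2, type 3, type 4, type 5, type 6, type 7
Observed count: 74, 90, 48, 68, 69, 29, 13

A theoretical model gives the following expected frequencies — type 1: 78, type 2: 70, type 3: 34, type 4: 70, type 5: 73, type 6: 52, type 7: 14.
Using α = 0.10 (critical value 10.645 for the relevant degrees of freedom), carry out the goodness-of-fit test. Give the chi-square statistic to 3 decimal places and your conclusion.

22.205; reject

type 1: (74 − 78)²/78 = 16/78 = 0.2051
type 2: (90 − 70)²/70 = 400/70 = 5.7143
type 3: (48 − 34)²/34 = 196/34 = 5.7647
type 4: (68 − 70)²/70 = 4/70 = 0.0571
type 5: (69 − 73)²/73 = 16/73 = 0.2192
type 6: (29 − 52)²/52 = 529/52 = 10.1731
type 7: (13 − 14)²/14 = 1/14 = 0.0714
Sum = 22.205
df = 6. Since 22.205 > 10.645, we reject H₀.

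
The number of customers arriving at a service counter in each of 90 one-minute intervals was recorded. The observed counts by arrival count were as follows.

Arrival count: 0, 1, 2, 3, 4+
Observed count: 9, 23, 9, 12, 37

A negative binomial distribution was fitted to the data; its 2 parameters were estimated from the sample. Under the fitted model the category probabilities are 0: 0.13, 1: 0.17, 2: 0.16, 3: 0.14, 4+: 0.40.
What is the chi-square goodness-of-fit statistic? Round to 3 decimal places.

Expected counts E_i = n·p_i: 90×0.13 = 11.7, 90×0.17 = 15.3, 90×0.16 = 14.4, 90×0.14 = 12.6, 90×0.40 = 36.
cat         O        E   (O−E)²/E
0           9     11.7     0.6231
1          23     15.3     3.8752
2           9     14.4     2.0250
3          12     12.6     0.0286
4+         37       36     0.0278
Sum = 6.580

6.580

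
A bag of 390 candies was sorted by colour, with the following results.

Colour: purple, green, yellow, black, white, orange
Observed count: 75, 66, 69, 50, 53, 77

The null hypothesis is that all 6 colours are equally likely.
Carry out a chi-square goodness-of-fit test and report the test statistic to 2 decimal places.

9.69

Under H₀ each category has probability 1/6, so each expected count is 390/6 = 65.
purple: (75 − 65)²/65 = 100/65 = 1.538
green: (66 − 65)²/65 = 1/65 = 0.015
yellow: (69 − 65)²/65 = 16/65 = 0.246
black: (50 − 65)²/65 = 225/65 = 3.462
white: (53 − 65)²/65 = 144/65 = 2.215
orange: (77 − 65)²/65 = 144/65 = 2.215
Sum = 9.69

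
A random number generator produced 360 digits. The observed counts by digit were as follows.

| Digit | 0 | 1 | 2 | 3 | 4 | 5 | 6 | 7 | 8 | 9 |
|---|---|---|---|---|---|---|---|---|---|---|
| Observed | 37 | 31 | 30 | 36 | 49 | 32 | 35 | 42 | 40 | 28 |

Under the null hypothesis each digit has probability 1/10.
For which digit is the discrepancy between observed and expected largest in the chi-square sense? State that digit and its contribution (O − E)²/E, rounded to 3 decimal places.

4, 4.694

Under H₀ each category has probability 1/10, so each expected count is 360/10 = 36.
0: (37 − 36)²/36 = 1/36 = 0.0278
1: (31 − 36)²/36 = 25/36 = 0.6944
2: (30 − 36)²/36 = 36/36 = 1.0000
3: (36 − 36)²/36 = 0/36 = 0.0000
4: (49 − 36)²/36 = 169/36 = 4.6944
5: (32 − 36)²/36 = 16/36 = 0.4444
6: (35 − 36)²/36 = 1/36 = 0.0278
7: (42 − 36)²/36 = 36/36 = 1.0000
8: (40 − 36)²/36 = 16/36 = 0.4444
9: (28 − 36)²/36 = 64/36 = 1.7778
The largest term is for 4: 4.694.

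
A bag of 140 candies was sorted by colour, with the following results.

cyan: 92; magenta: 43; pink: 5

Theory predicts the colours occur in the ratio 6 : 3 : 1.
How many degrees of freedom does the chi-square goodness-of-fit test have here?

There are k = 3 categories and no parameters were estimated from the data, so df = 3 − 1 = 2.

2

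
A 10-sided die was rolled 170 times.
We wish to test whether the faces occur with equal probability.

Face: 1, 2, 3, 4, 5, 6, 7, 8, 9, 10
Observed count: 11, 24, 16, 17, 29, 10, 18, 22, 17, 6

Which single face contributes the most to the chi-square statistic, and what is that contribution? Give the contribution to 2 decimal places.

Expected count for each of the 10 categories: 170/10 = 17.
χ² = (11−17)²/17 + (24−17)²/17 + (16−17)²/17 + (17−17)²/17 + (29−17)²/17 + (10−17)²/17 + (18−17)²/17 + (22−17)²/17 + (17−17)²/17 + (6−17)²/17
   = 2.118 + 2.882 + 0.059 + 0.000 + 8.471 + 2.882 + 0.059 + 1.471 + 0.000 + 7.118
The largest term is for 5: 8.47.

5, 8.47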